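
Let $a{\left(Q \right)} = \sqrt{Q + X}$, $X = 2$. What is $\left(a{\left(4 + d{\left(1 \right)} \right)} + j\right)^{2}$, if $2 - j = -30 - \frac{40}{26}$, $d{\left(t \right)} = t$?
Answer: $\frac{191279}{169} + \frac{872 \sqrt{7}}{13} \approx 1309.3$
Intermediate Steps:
$j = \frac{436}{13}$ ($j = 2 - \left(-30 - \frac{40}{26}\right) = 2 - \left(-30 - \frac{20}{13}\right) = 2 - - \frac{410}{13} = 2 + \frac{410}{13} = \frac{436}{13} \approx 33.538$)
$a{\left(Q \right)} = \sqrt{2 + Q}$ ($a{\left(Q \right)} = \sqrt{Q + 2} = \sqrt{2 + Q}$)
$\left(a{\left(4 + d{\left(1 \right)} \right)} + j\right)^{2} = \left(\sqrt{2 + \left(4 + 1\right)} + \frac{436}{13}\right)^{2} = \left(\sqrt{2 + 5} + \frac{436}{13}\right)^{2} = \left(\sqrt{7} + \frac{436}{13}\right)^{2} = \left(\frac{436}{13} + \sqrt{7}\right)^{2}$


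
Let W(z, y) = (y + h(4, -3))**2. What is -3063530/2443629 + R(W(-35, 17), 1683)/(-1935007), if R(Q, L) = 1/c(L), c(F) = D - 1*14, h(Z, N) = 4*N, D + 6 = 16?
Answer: -23711805535211/18913756881612 ≈ -1.2537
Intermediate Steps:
D = 10 (D = -6 + 16 = 10)
W(z, y) = (-12 + y)**2 (W(z, y) = (y + 4*(-3))**2 = (y - 12)**2 = (-12 + y)**2)
c(F) = -4 (c(F) = 10 - 1*14 = 10 - 14 = -4)
R(Q, L) = -1/4 (R(Q, L) = 1/(-4) = -1/4)
-3063530/2443629 + R(W(-35, 17), 1683)/(-1935007) = -3063530/2443629 - 1/4/(-1935007) = -3063530*1/2443629 - 1/4*(-1/1935007) = -3063530/2443629 + 1/7740028 = -23711805535211/18913756881612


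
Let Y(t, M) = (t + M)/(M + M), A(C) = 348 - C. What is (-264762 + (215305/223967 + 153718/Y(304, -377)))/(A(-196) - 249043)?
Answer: -7209931940549/1354285671303 ≈ -5.3238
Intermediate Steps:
Y(t, M) = (M + t)/(2*M) (Y(t, M) = (M + t)/((2*M)) = (M + t)*(1/(2*M)) = (M + t)/(2*M))
(-264762 + (215305/223967 + 153718/Y(304, -377)))/(A(-196) - 249043) = (-264762 + (215305/223967 + 153718/(((½)*(-377 + 304)/(-377)))))/((348 - 1*(-196)) - 249043) = (-264762 + (215305*(1/223967) + 153718/(((½)*(-1/377)*(-73)))))/((348 + 196) - 249043) = (-264762 + (215305/223967 + 153718/(73/754)))/(544 - 249043) = (-264762 + (215305/223967 + 153718*(754/73)))/(-248499) = (-264762 + (215305/223967 + 115903372/73))*(-1/248499) = (-264762 + 25958546233989/16349591)*(-1/248499) = (21629795821647/16349591)*(-1/248499) = -7209931940549/1354285671303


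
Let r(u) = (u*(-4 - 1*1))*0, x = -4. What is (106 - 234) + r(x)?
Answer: -128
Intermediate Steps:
r(u) = 0 (r(u) = (u*(-4 - 1))*0 = (u*(-5))*0 = -5*u*0 = 0)
(106 - 234) + r(x) = (106 - 234) + 0 = -128 + 0 = -128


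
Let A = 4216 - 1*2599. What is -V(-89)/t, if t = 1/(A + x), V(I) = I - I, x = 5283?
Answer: 0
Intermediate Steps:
A = 1617 (A = 4216 - 2599 = 1617)
V(I) = 0
t = 1/6900 (t = 1/(1617 + 5283) = 1/6900 ≈ 0.00014493)
-V(-89)/t = -0/1/6900 = -0*6900 = -1*0 = 0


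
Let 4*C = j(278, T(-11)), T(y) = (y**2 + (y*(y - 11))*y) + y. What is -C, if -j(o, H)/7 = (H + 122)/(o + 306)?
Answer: -8505/1168 ≈ -7.2817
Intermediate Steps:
T(y) = y + y**2 + y**2*(-11 + y) (T(y) = (y**2 + (y*(-11 + y))*y) + y = (y**2 + y**2*(-11 + y)) + y = y + y**2 + y**2*(-11 + y))
j(o, H) = -7*(122 + H)/(306 + o) (j(o, H) = -7*(H + 122)/(o + 306) = -7*(122 + H)/(306 + o))
C = 8505/1168 (C = (7*(-122 - (-11)*(1 + (-11)**2 - 10*(-11)))/(306 + 278))/4 = (7*(-122 - (-11)*(1 + 121 + 110))/584)/4 = (7*(1/584)*(-122 - (-11)*232))/4 = (7*(1/584)*(-122 - 1*(-2552)))/4 = (7*(1/584)*(-122 + 2552))/4 = (7*(1/584)*2430)/4 = (1/4)*(8505/292) = 8505/1168 ≈ 7.2817)
-C = -1*8505/1168 = -8505/1168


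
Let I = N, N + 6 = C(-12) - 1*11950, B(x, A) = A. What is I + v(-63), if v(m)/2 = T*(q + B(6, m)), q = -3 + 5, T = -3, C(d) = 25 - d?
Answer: -11553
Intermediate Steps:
q = 2
v(m) = -12 - 6*m (v(m) = 2*(-3*(2 + m)) = 2*(-6 - 3*m) = -12 - 6*m)
N = -11919 (N = -6 + ((25 - 1*(-12)) - 1*11950) = -6 + ((25 + 12) - 11950) = -6 + (37 - 11950) = -6 - 11913 = -11919)
I = -11919
I + v(-63) = -11919 + (-12 - 6*(-63)) = -11919 + (-12 + 378) = -11919 + 366 = -11553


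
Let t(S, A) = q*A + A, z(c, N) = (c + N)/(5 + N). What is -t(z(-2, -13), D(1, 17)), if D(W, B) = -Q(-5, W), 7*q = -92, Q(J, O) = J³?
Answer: 10625/7 ≈ 1517.9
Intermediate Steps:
q = -92/7 (q = (⅐)*(-92) = -92/7 ≈ -13.143)
z(c, N) = (N + c)/(5 + N)
D(W, B) = 125 (D(W, B) = -1*(-5)³ = -1*(-125) = 125)
t(S, A) = -85*A/7 (t(S, A) = -92*A/7 + A = -85*A/7)
-t(z(-2, -13), D(1, 17)) = -(-85)*125/7 = -1*(-10625/7) = 10625/7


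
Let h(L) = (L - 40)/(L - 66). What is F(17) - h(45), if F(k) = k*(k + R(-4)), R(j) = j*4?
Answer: 362/21 ≈ 17.238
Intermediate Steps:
R(j) = 4*j
h(L) = (-40 + L)/(-66 + L)
F(k) = k*(-16 + k) (F(k) = k*(k + 4*(-4)) = k*(k - 16) = k*(-16 + k))
F(17) - h(45) = 17*(-16 + 17) - (-40 + 45)/(-66 + 45) = 17*1 - 5/(-21) = 17 - (-1)*5/21 = 17 - 1*(-5/21) = 17 + 5/21 = 362/21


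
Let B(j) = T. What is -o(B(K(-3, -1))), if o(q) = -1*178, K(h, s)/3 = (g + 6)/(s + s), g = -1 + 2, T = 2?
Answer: 178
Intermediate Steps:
g = 1
K(h, s) = 21/(2*s) (K(h, s) = 3*((1 + 6)/(s + s)) = 3*(7/((2*s))) = 3*(7*(1/(2*s))) = 3*(7/(2*s)) = 21/(2*s))
B(j) = 2
o(q) = -178
-o(B(K(-3, -1))) = -1*(-178) = 178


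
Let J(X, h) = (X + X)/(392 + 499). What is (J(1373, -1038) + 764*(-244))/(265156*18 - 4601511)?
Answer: -166093910/152625627 ≈ -1.0882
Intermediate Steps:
J(X, h) = 2*X/891 (J(X, h) = (2*X)/891 = (2*X)*(1/891) = 2*X/891)
(J(1373, -1038) + 764*(-244))/(265156*18 - 4601511) = ((2/891)*1373 + 764*(-244))/(265156*18 - 4601511) = (2746/891 - 186416)/(4772808 - 4601511) = -166093910/891/171297 = -166093910/891*1/171297 = -166093910/152625627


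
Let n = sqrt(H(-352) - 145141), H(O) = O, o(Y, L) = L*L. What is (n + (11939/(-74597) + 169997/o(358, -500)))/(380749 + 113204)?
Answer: 9696516209/9211852985250000 + 29*I*sqrt(173)/493953 ≈ 1.0526e-6 + 0.00077221*I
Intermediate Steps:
o(Y, L) = L**2
n = 29*I*sqrt(173) (n = sqrt(-352 - 145141) = sqrt(-145493) = 29*I*sqrt(173) ≈ 381.44*I)
(n + (11939/(-74597) + 169997/o(358, -500)))/(380749 + 113204) = (29*I*sqrt(173) + (11939/(-74597) + 169997/((-500)**2)))/(380749 + 113204) = (29*I*sqrt(173) + (11939*(-1/74597) + 169997/250000))/493953 = (29*I*sqrt(173) + (-11939/74597 + 169997*(1/250000)))*(1/493953) = (29*I*sqrt(173) + (-11939/74597 + 169997/250000))*(1/493953) = (29*I*sqrt(173) + 9696516209/18649250000)*(1/493953) = (9696516209/18649250000 + 29*I*sqrt(173))*(1/493953) = 9696516209/9211852985250000 + 29*I*sqrt(173)/493953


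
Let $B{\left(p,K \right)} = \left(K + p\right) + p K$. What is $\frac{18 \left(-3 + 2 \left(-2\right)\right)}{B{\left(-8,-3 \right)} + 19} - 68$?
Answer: $- \frac{1151}{16} \approx -71.938$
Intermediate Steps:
$B{\left(p,K \right)} = K + p + K p$ ($B{\left(p,K \right)} = \left(K + p\right) + K p = K + p + K p$)
$\frac{18 \left(-3 + 2 \left(-2\right)\right)}{B{\left(-8,-3 \right)} + 19} - 68 = \frac{18 \left(-3 + 2 \left(-2\right)\right)}{\left(-3 - 8 - -24\right) + 19} - 68 = \frac{18 \left(-3 - 4\right)}{\left(-3 - 8 + 24\right) + 19} - 68 = \frac{18 \left(-7\right)}{13 + 19} - 68 = - \frac{126}{32} - 68 = \left(-126\right) \frac{1}{32} - 68 = - \frac{63}{16} - 68 = - \frac{1151}{16}$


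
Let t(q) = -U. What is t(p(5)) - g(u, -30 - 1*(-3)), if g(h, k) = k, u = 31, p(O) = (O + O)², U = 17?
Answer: 10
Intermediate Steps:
p(O) = 4*O² (p(O) = (2*O)² = 4*O²)
t(q) = -17 (t(q) = -1*17 = -17)
t(p(5)) - g(u, -30 - 1*(-3)) = -17 - (-30 - 1*(-3)) = -17 - (-30 + 3) = -17 - 1*(-27) = -17 + 27 = 10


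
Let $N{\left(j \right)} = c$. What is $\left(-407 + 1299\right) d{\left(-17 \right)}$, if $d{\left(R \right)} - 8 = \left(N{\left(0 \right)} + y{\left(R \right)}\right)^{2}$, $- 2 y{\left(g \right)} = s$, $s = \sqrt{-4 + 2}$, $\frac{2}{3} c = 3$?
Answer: $24753 - 4014 i \sqrt{2} \approx 24753.0 - 5676.7 i$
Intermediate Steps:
$c = \frac{9}{2}$ ($c = \frac{3}{2} \cdot 3 = \frac{9}{2} \approx 4.5$)
$s = i \sqrt{2}$ ($s = \sqrt{-2} = i \sqrt{2} \approx 1.4142 i$)
$y{\left(g \right)} = - \frac{i \sqrt{2}}{2}$
$N{\left(j \right)} = \frac{9}{2}$
$d{\left(R \right)} = 8 + \left(\frac{9}{2} - \frac{i \sqrt{2}}{2}\right)^{2}$
$\left(-407 + 1299\right) d{\left(-17 \right)} = \left(-407 + 1299\right) \left(\frac{111}{4} - \frac{9 i \sqrt{2}}{2}\right) = 892 \left(\frac{111}{4} - \frac{9 i \sqrt{2}}{2}\right) = 24753 - 4014 i \sqrt{2}$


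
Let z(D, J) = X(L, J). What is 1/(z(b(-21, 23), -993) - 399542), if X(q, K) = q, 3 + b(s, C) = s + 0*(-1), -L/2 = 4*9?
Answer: -1/399614 ≈ -2.5024e-6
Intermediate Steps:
L = -72 (L = -8*9 = -2*36 = -72)
b(s, C) = -3 + s (b(s, C) = -3 + (s + 0*(-1)) = -3 + (s + 0) = -3 + s)
z(D, J) = -72
1/(z(b(-21, 23), -993) - 399542) = 1/(-72 - 399542) = 1/(-399614) = -1/399614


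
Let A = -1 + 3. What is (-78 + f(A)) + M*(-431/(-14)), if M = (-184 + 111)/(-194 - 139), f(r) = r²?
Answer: -313525/4662 ≈ -67.251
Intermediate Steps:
A = 2
M = 73/333 (M = -73/(-333) = -73*(-1/333) = 73/333 ≈ 0.21922)
(-78 + f(A)) + M*(-431/(-14)) = (-78 + 2²) + 73*(-431/(-14))/333 = (-78 + 4) + 73*(-431*(-1/14))/333 = -74 + (73/333)*(431/14) = -74 + 31463/4662 = -313525/4662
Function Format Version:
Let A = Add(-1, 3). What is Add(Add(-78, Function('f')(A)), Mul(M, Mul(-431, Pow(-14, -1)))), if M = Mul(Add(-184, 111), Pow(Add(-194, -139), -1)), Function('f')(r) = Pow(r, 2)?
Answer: Rational(-313525, 4662) ≈ -67.251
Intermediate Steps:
A = 2
M = Rational(73, 333) (M = Mul(-73, Pow(-333, -1)) = Mul(-73, Rational(-1, 333)) = Rational(73, 333) ≈ 0.21922)
Add(Add(-78, Function('f')(A)), Mul(M, Mul(-431, Pow(-14, -1)))) = Add(Add(-78, Pow(2, 2)), Mul(Rational(73, 333), Mul(-431, Pow(-14, -1)))) = Add(Add(-78, 4), Mul(Rational(73, 333), Mul(-431, Rational(-1, 14)))) = Add(-74, Mul(Rational(73, 333), Rational(431, 14))) = Add(-74, Rational(31463, 4662)) = Rational(-313525, 4662)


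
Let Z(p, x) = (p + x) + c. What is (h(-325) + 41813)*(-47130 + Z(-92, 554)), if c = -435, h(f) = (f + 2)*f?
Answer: -6914155164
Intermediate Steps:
h(f) = f*(2 + f) (h(f) = (2 + f)*f = f*(2 + f))
Z(p, x) = -435 + p + x (Z(p, x) = (p + x) - 435 = -435 + p + x)
(h(-325) + 41813)*(-47130 + Z(-92, 554)) = (-325*(2 - 325) + 41813)*(-47130 + (-435 - 92 + 554)) = (-325*(-323) + 41813)*(-47130 + 27) = (104975 + 41813)*(-47103) = 146788*(-47103) = -6914155164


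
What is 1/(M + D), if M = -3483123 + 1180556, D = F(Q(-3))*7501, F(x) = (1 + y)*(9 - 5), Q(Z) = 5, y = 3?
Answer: -1/2182551 ≈ -4.5818e-7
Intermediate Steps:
F(x) = 16 (F(x) = (1 + 3)*(9 - 5) = 4*4 = 16)
D = 120016 (D = 16*7501 = 120016)
M = -2302567
1/(M + D) = 1/(-2302567 + 120016) = 1/(-2182551) = -1/2182551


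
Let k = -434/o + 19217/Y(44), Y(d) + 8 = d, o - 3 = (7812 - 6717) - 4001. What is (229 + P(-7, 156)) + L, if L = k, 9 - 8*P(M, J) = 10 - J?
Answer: 163519499/209016 ≈ 782.33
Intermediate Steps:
o = -2903 (o = 3 + ((7812 - 6717) - 4001) = 3 + (1095 - 4001) = 3 - 2906 = -2903)
Y(d) = -8 + d
P(M, J) = -⅛ + J/8 (P(M, J) = 9/8 - (10 - J)/8 = 9/8 + (-5/4 + J/8) = -⅛ + J/8)
k = 55802575/104508 (k = -434/(-2903) + 19217/(-8 + 44) = -434*(-1/2903) + 19217/36 = 434/2903 + 19217*(1/36) = 434/2903 + 19217/36 = 55802575/104508 ≈ 533.96)
L = 55802575/104508 ≈ 533.96
(229 + P(-7, 156)) + L = (229 + (-⅛ + (⅛)*156)) + 55802575/104508 = (229 + (-⅛ + 39/2)) + 55802575/104508 = (229 + 155/8) + 55802575/104508 = 1987/8 + 55802575/104508 = 163519499/209016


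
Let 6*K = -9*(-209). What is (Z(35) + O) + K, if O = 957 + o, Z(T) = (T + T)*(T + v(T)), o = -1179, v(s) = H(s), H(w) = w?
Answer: 9983/2 ≈ 4991.5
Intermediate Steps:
v(s) = s
Z(T) = 4*T² (Z(T) = (T + T)*(T + T) = (2*T)*(2*T) = 4*T²)
O = -222 (O = 957 - 1179 = -222)
K = 627/2 (K = (-9*(-209))/6 = (⅙)*1881 = 627/2 ≈ 313.50)
(Z(35) + O) + K = (4*35² - 222) + 627/2 = (4*1225 - 222) + 627/2 = (4900 - 222) + 627/2 = 4678 + 627/2 = 9983/2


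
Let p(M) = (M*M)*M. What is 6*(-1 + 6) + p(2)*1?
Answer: 38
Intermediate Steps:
p(M) = M³ (p(M) = M²*M = M³)
6*(-1 + 6) + p(2)*1 = 6*(-1 + 6) + 2³*1 = 6*5 + 8*1 = 30 + 8 = 38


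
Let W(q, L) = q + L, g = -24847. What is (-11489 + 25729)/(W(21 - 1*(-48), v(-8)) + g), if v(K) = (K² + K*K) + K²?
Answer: -7120/12293 ≈ -0.57919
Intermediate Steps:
v(K) = 3*K² (v(K) = (K² + K²) + K² = 2*K² + K² = 3*K²)
W(q, L) = L + q
(-11489 + 25729)/(W(21 - 1*(-48), v(-8)) + g) = (-11489 + 25729)/((3*(-8)² + (21 - 1*(-48))) - 24847) = 14240/((3*64 + (21 + 48)) - 24847) = 14240/((192 + 69) - 24847) = 14240/(261 - 24847) = 14240/(-24586) = 14240*(-1/24586) = -7120/12293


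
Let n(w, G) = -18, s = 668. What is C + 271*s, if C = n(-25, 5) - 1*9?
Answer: 181001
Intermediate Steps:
C = -27 (C = -18 - 1*9 = -18 - 9 = -27)
C + 271*s = -27 + 271*668 = -27 + 181028 = 181001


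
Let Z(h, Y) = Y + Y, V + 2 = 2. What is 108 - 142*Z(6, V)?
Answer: 108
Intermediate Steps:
V = 0 (V = -2 + 2 = 0)
Z(h, Y) = 2*Y
108 - 142*Z(6, V) = 108 - 284*0 = 108 - 142*0 = 108 + 0 = 108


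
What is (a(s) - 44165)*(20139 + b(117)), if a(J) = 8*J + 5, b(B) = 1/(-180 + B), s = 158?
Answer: -7774936768/9 ≈ -8.6388e+8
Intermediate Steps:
a(J) = 5 + 8*J
(a(s) - 44165)*(20139 + b(117)) = ((5 + 8*158) - 44165)*(20139 + 1/(-180 + 117)) = ((5 + 1264) - 44165)*(20139 + 1/(-63)) = (1269 - 44165)*(20139 - 1/63) = -42896*1268756/63 = -7774936768/9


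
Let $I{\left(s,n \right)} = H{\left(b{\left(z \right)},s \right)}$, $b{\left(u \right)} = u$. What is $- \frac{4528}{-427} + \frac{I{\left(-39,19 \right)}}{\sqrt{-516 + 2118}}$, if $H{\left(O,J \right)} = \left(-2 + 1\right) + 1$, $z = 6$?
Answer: $\frac{4528}{427} \approx 10.604$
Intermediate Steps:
$H{\left(O,J \right)} = 0$ ($H{\left(O,J \right)} = -1 + 1 = 0$)
$I{\left(s,n \right)} = 0$
$- \frac{4528}{-427} + \frac{I{\left(-39,19 \right)}}{\sqrt{-516 + 2118}} = - \frac{4528}{-427} + \frac{0}{\sqrt{-516 + 2118}} = \left(-4528\right) \left(- \frac{1}{427}\right) + \frac{0}{\sqrt{1602}} = \frac{4528}{427} + \frac{0}{3 \sqrt{178}} = \frac{4528}{427} + 0 \frac{\sqrt{178}}{534} = \frac{4528}{427} + 0 = \frac{4528}{427}$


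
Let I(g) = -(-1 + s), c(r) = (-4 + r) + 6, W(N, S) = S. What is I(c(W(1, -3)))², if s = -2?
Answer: 9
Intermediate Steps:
c(r) = 2 + r
I(g) = 3 (I(g) = -(-1 - 2) = -1*(-3) = 3)
I(c(W(1, -3)))² = 3² = 9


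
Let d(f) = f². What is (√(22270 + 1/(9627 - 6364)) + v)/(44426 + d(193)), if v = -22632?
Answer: -7544/27225 + √237112456893/266505525 ≈ -0.27527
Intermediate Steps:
(√(22270 + 1/(9627 - 6364)) + v)/(44426 + d(193)) = (√(22270 + 1/(9627 - 6364)) - 22632)/(44426 + 193²) = (√(22270 + 1/3263) - 22632)/(44426 + 37249) = (√(22270 + 1/3263) - 22632)/81675 = (√(72667011/3263) - 22632)*(1/81675) = (√237112456893/3263 - 22632)*(1/81675) = (-22632 + √237112456893/3263)*(1/81675) = -7544/27225 + √237112456893/266505525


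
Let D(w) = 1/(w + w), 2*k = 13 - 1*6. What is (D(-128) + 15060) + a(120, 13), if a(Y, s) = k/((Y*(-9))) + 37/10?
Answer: 104120245/6912 ≈ 15064.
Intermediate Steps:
k = 7/2 (k = (13 - 1*6)/2 = (13 - 6)/2 = (½)*7 = 7/2 ≈ 3.5000)
a(Y, s) = 37/10 - 7/(18*Y) (a(Y, s) = 7/(2*((Y*(-9)))) + 37/10 = 7/(2*((-9*Y))) + 37*(⅒) = 7*(-1/(9*Y))/2 + 37/10 = -7/(18*Y) + 37/10 = 37/10 - 7/(18*Y))
D(w) = 1/(2*w)
(D(-128) + 15060) + a(120, 13) = ((½)/(-128) + 15060) + (1/90)*(-35 + 333*120)/120 = ((½)*(-1/128) + 15060) + (1/90)*(1/120)*(-35 + 39960) = (-1/256 + 15060) + (1/90)*(1/120)*39925 = 3855359/256 + 1597/432 = 104120245/6912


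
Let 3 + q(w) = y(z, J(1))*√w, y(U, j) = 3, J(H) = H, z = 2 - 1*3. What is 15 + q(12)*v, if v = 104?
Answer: -297 + 624*√3 ≈ 783.80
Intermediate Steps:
z = -1 (z = 2 - 3 = -1)
q(w) = -3 + 3*√w
15 + q(12)*v = 15 + (-3 + 3*√12)*104 = 15 + (-3 + 3*(2*√3))*104 = 15 + (-3 + 6*√3)*104 = 15 + (-312 + 624*√3) = -297 + 624*√3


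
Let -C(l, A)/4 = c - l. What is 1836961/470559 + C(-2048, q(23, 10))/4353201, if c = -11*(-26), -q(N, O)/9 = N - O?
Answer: 8792373293/2253507051 ≈ 3.9016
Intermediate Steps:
q(N, O) = -9*N + 9*O (q(N, O) = -9*(N - O) = -9*N + 9*O)
c = 286
C(l, A) = -1144 + 4*l (C(l, A) = -4*(286 - l) = -1144 + 4*l)
1836961/470559 + C(-2048, q(23, 10))/4353201 = 1836961/470559 + (-1144 + 4*(-2048))/4353201 = 1836961*(1/470559) + (-1144 - 8192)*(1/4353201) = 1836961/470559 - 9336*1/4353201 = 1836961/470559 - 3112/1451067 = 8792373293/2253507051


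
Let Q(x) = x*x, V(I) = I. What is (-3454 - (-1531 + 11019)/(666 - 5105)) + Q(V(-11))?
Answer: -14785699/4439 ≈ -3330.9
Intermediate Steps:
Q(x) = x²
(-3454 - (-1531 + 11019)/(666 - 5105)) + Q(V(-11)) = (-3454 - (-1531 + 11019)/(666 - 5105)) + (-11)² = (-3454 - 9488/(-4439)) + 121 = (-3454 - 9488*(-1)/4439) + 121 = (-3454 - 1*(-9488/4439)) + 121 = (-3454 + 9488/4439) + 121 = -15322818/4439 + 121 = -14785699/4439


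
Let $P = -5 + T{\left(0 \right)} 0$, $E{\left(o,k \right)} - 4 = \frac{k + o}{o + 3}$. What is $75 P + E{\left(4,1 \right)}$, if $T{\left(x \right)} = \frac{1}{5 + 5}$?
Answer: $- \frac{2592}{7} \approx -370.29$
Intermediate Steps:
$T{\left(x \right)} = \frac{1}{10}$
$E{\left(o,k \right)} = 4 + \frac{k + o}{3 + o}$ ($E{\left(o,k \right)} = 4 + \frac{k + o}{o + 3} = 4 + \frac{k + o}{3 + o}$)
$P = -5$ ($P = -5 + \frac{1}{10} \cdot 0 = -5 + 0 = -5$)
$75 P + E{\left(4,1 \right)} = 75 \left(-5\right) + \frac{12 + 1 + 5 \cdot 4}{3 + 4} = -375 + \frac{12 + 1 + 20}{7} = -375 + \frac{1}{7} \cdot 33 = -375 + \frac{33}{7} = - \frac{2592}{7}$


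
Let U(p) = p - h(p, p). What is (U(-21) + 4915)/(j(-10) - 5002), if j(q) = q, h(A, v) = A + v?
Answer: -1234/1253 ≈ -0.98484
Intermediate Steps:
U(p) = -p (U(p) = p - (p + p) = p - 2*p = -p)
(U(-21) + 4915)/(j(-10) - 5002) = (-1*(-21) + 4915)/(-10 - 5002) = (21 + 4915)/(-5012) = 4936*(-1/5012) = -1234/1253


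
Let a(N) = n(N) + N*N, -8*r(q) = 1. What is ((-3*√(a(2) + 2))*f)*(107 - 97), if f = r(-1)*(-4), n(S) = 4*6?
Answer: -15*√30 ≈ -82.158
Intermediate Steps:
r(q) = -⅛ (r(q) = -⅛*1 = -⅛)
n(S) = 24
a(N) = 24 + N² (a(N) = 24 + N*N = 24 + N²)
f = ½ (f = -⅛*(-4) = ½ ≈ 0.50000)
((-3*√(a(2) + 2))*f)*(107 - 97) = (-3*√((24 + 2²) + 2)*(½))*(107 - 97) = (-3*√((24 + 4) + 2)*(½))*10 = (-3*√(28 + 2)*(½))*10 = (-3*√30*(½))*10 = -3*√30/2*10 = -15*√30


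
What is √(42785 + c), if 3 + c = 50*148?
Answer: √50182 ≈ 224.01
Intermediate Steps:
c = 7397 (c = -3 + 50*148 = -3 + 7400 = 7397)
√(42785 + c) = √(42785 + 7397) = √50182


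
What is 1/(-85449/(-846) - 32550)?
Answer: -282/9150617 ≈ -3.0818e-5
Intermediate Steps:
1/(-85449/(-846) - 32550) = 1/(-85449*(-1/846) - 32550) = 1/(28483/282 - 32550) = 1/(-9150617/282) = -282/9150617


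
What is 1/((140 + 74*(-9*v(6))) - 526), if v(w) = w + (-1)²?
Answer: -1/5048 ≈ -0.00019810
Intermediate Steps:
v(w) = 1 + w (v(w) = w + 1 = 1 + w)
1/((140 + 74*(-9*v(6))) - 526) = 1/((140 + 74*(-9*(1 + 6))) - 526) = 1/((140 + 74*(-9*7)) - 526) = 1/((140 + 74*(-63)) - 526) = 1/((140 - 4662) - 526) = 1/(-4522 - 526) = 1/(-5048) = -1/5048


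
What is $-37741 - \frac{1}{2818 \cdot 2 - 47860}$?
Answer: $- \frac{1593575983}{42224} \approx -37741.0$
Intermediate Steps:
$-37741 - \frac{1}{2818 \cdot 2 - 47860} = -37741 - \frac{1}{5636 - 47860} = -37741 - \frac{1}{-42224} = -37741 - - \frac{1}{42224} = -37741 + \frac{1}{42224} = - \frac{1593575983}{42224}$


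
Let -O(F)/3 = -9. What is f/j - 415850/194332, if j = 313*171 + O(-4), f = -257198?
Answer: -18062642309/2601619650 ≈ -6.9428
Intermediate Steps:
O(F) = 27 (O(F) = -3*(-9) = 27)
j = 53550 (j = 313*171 + 27 = 53523 + 27 = 53550)
f/j - 415850/194332 = -257198/53550 - 415850/194332 = -257198*1/53550 - 415850*1/194332 = -128599/26775 - 207925/97166 = -18062642309/2601619650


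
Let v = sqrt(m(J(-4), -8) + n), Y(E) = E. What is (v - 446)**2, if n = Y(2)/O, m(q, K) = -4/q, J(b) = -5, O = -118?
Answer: (131570 - sqrt(68145))**2/87025 ≈ 1.9813e+5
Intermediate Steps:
n = -1/59 (n = 2/(-118) = 2*(-1/118) = -1/59 ≈ -0.016949)
v = sqrt(68145)/295 (v = sqrt(-4/(-5) - 1/59) = sqrt(-4*(-1/5) - 1/59) = sqrt(4/5 - 1/59) = sqrt(231/295) = sqrt(68145)/295 ≈ 0.88490)
(v - 446)**2 = (sqrt(68145)/295 - 446)**2 = (-446 + sqrt(68145)/295)**2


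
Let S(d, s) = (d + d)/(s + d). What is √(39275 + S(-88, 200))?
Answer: 9*√23758/7 ≈ 198.18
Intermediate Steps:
S(d, s) = 2*d/(d + s) (S(d, s) = (2*d)/(d + s) = 2*d/(d + s))
√(39275 + S(-88, 200)) = √(39275 + 2*(-88)/(-88 + 200)) = √(39275 + 2*(-88)/112) = √(39275 + 2*(-88)*(1/112)) = √(39275 - 11/7) = √(274914/7) = 9*√23758/7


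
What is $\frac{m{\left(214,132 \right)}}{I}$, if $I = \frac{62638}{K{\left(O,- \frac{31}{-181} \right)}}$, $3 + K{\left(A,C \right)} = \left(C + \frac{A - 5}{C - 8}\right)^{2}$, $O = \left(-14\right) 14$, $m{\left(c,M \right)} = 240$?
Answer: $\frac{5249377771434840}{2060177961436751} \approx 2.548$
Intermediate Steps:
$O = -196$
$K{\left(A,C \right)} = -3 + \left(C + \frac{-5 + A}{-8 + C}\right)^{2}$ ($K{\left(A,C \right)} = -3 + \left(C + \frac{A - 5}{C - 8}\right)^{2} = -3 + \left(C + \frac{-5 + A}{-8 + C}\right)^{2}$)
$I = \frac{4120355922873502}{43744814761957}$ ($I = \frac{62638}{-3 + \frac{\left(-5 - 196 + \left(- \frac{31}{-181}\right)^{2} - 8 \left(- \frac{31}{-181}\right)\right)^{2}}{\left(-8 - \frac{31}{-181}\right)^{2}}} = \frac{62638}{-3 + \frac{\left(-5 - 196 + \left(\left(-31\right) \left(- \frac{1}{181}\right)\right)^{2} - 8 \left(\left(-31\right) \left(- \frac{1}{181}\right)\right)\right)^{2}}{\left(-8 - - \frac{31}{181}\right)^{2}}} = \frac{62638}{-3 + \frac{\left(-5 - 196 + \left(\frac{31}{181}\right)^{2} - \frac{248}{181}\right)^{2}}{\left(-8 + \frac{31}{181}\right)^{2}}} = \frac{62638}{-3 + \frac{\left(-5 - 196 + \frac{961}{32761} - \frac{248}{181}\right)^{2}}{\frac{2007889}{32761}}} = \frac{62638}{-3 + \frac{32761 \left(- \frac{6628888}{32761}\right)^{2}}{2007889}} = \frac{62638}{-3 + \frac{32761}{2007889} \cdot \frac{43942156116544}{1073283121}} = \frac{62638}{-3 + \frac{43942156116544}{65780451529}} = \frac{62638}{\frac{43744814761957}{65780451529}} = 62638 \cdot \frac{65780451529}{43744814761957} = \frac{4120355922873502}{43744814761957} \approx 94.191$)
$\frac{m{\left(214,132 \right)}}{I} = \frac{240}{\frac{4120355922873502}{43744814761957}} = 240 \cdot \frac{43744814761957}{4120355922873502} = \frac{5249377771434840}{2060177961436751}$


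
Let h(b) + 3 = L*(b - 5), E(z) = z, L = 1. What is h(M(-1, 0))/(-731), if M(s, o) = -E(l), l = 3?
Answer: 11/731 ≈ 0.015048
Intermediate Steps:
M(s, o) = -3 (M(s, o) = -1*3 = -3)
h(b) = -8 + b (h(b) = -3 + 1*(b - 5) = -3 + 1*(-5 + b) = -3 + (-5 + b) = -8 + b)
h(M(-1, 0))/(-731) = (-8 - 3)/(-731) = -11*(-1/731) = 11/731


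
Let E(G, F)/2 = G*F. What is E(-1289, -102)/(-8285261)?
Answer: -262956/8285261 ≈ -0.031738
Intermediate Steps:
E(G, F) = 2*F*G (E(G, F) = 2*(G*F) = 2*(F*G) = 2*F*G)
E(-1289, -102)/(-8285261) = (2*(-102)*(-1289))/(-8285261) = 262956*(-1/8285261) = -262956/8285261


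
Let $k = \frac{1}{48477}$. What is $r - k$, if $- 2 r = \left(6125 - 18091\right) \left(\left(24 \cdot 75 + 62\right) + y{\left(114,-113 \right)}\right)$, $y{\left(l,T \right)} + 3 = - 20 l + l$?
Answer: $- \frac{89041632538}{48477} \approx -1.8368 \cdot 10^{6}$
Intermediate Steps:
$y{\left(l,T \right)} = -3 - 19 l$ ($y{\left(l,T \right)} = -3 + \left(- 20 l + l\right) = -3 - 19 l$)
$k = \frac{1}{48477} \approx 2.0628 \cdot 10^{-5}$
$r = -1836781$ ($r = - \frac{\left(6125 - 18091\right) \left(\left(24 \cdot 75 + 62\right) - 2169\right)}{2} = - \frac{\left(-11966\right) \left(\left(1800 + 62\right) - 2169\right)}{2} = - \frac{\left(-11966\right) \left(1862 - 2169\right)}{2} = - \frac{\left(-11966\right) \left(-307\right)}{2} = \left(- \frac{1}{2}\right) 3673562 = -1836781$)
$r - k = -1836781 - \frac{1}{48477} = - \frac{89041632538}{48477}$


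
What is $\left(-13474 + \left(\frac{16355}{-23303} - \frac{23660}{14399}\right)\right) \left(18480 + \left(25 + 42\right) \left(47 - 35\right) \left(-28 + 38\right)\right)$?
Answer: $- \frac{1007726887173240}{2819663} \approx -3.5739 \cdot 10^{8}$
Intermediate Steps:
$\left(-13474 + \left(\frac{16355}{-23303} - \frac{23660}{14399}\right)\right) \left(18480 + \left(25 + 42\right) \left(47 - 35\right) \left(-28 + 38\right)\right) = \left(-13474 + \left(16355 \left(- \frac{1}{23303}\right) - \frac{3380}{2057}\right)\right) \left(18480 + 67 \cdot 12 \cdot 10\right) = \left(-13474 - \frac{112406375}{47934271}\right) \left(18480 + 67 \cdot 120\right) = \left(-13474 - \frac{112406375}{47934271}\right) \left(18480 + 8040\right) = \left(- \frac{645978773829}{47934271}\right) 26520 = - \frac{1007726887173240}{2819663}$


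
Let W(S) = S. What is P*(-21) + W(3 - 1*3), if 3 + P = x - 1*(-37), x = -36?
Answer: 42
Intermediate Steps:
P = -2 (P = -3 + (-36 - 1*(-37)) = -3 + (-36 + 37) = -3 + 1 = -2)
P*(-21) + W(3 - 1*3) = -2*(-21) + (3 - 1*3) = 42 + (3 - 3) = 42 + 0 = 42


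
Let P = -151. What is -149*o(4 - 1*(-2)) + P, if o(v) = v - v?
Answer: -151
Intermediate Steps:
o(v) = 0
-149*o(4 - 1*(-2)) + P = -149*0 - 151 = 0 - 151 = -151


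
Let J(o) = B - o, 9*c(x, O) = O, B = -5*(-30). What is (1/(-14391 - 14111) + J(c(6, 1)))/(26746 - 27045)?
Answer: -38449189/76698882 ≈ -0.50130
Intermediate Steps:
B = 150
c(x, O) = O/9
J(o) = 150 - o
(1/(-14391 - 14111) + J(c(6, 1)))/(26746 - 27045) = (1/(-14391 - 14111) + (150 - 1/9))/(26746 - 27045) = (1/(-28502) + (150 - 1*1/9))/(-299) = (-1/28502 + (150 - 1/9))*(-1/299) = (-1/28502 + 1349/9)*(-1/299) = (38449189/256518)*(-1/299) = -38449189/76698882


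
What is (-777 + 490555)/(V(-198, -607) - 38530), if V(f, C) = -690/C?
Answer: -148647623/11693510 ≈ -12.712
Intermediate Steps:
(-777 + 490555)/(V(-198, -607) - 38530) = (-777 + 490555)/(-690/(-607) - 38530) = 489778/(-690*(-1/607) - 38530) = 489778/(690/607 - 38530) = 489778/(-23387020/607) = 489778*(-607/23387020) = -148647623/11693510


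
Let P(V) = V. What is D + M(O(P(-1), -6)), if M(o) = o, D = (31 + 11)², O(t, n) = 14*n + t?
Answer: 1679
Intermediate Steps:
O(t, n) = t + 14*n
D = 1764 (D = 42² = 1764)
D + M(O(P(-1), -6)) = 1764 + (-1 + 14*(-6)) = 1764 + (-1 - 84) = 1764 - 85 = 1679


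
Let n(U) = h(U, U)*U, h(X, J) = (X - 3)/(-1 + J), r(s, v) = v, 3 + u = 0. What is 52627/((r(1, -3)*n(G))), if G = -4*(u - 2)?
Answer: -999913/1020 ≈ -980.31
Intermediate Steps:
u = -3 (u = -3 + 0 = -3)
h(X, J) = (-3 + X)/(-1 + J)
G = 20 (G = -4*(-3 - 2) = -4*(-5) = 20)
n(U) = U*(-3 + U)/(-1 + U) (n(U) = ((-3 + U)/(-1 + U))*U = U*(-3 + U)/(-1 + U))
52627/((r(1, -3)*n(G))) = 52627/((-60*(-3 + 20)/(-1 + 20))) = 52627/((-60*17/19)) = 52627/((-3*340/19)) = 52627/(-1020/19) = 52627*(-19/1020) = -999913/1020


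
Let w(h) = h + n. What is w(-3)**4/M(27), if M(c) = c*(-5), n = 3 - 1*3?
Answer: -3/5 ≈ -0.60000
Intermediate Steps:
n = 0 (n = 3 - 3 = 0)
w(h) = h (w(h) = h + 0 = h)
M(c) = -5*c
w(-3)**4/M(27) = (-3)**4/((-5*27)) = 81/(-135) = 81*(-1/135) = -3/5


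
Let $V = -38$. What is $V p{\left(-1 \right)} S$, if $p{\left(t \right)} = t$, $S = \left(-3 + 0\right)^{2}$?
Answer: $342$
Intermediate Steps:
$S = 9$ ($S = \left(-3\right)^{2} = 9$)
$V p{\left(-1 \right)} S = \left(-38\right) \left(-1\right) 9 = 38 \cdot 9 = 342$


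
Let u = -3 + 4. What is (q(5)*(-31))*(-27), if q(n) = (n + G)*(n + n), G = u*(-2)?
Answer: 25110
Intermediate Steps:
u = 1
G = -2 (G = 1*(-2) = -2)
q(n) = 2*n*(-2 + n) (q(n) = (n - 2)*(n + n) = (-2 + n)*(2*n) = 2*n*(-2 + n))
(q(5)*(-31))*(-27) = ((2*5*(-2 + 5))*(-31))*(-27) = ((2*5*3)*(-31))*(-27) = (30*(-31))*(-27) = -930*(-27) = 25110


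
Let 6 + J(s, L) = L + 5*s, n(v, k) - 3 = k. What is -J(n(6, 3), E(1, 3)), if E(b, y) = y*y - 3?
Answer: -30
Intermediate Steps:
E(b, y) = -3 + y² (E(b, y) = y² - 3 = -3 + y²)
n(v, k) = 3 + k
J(s, L) = -6 + L + 5*s (J(s, L) = -6 + (L + 5*s) = -6 + L + 5*s)
-J(n(6, 3), E(1, 3)) = -(-6 + (-3 + 3²) + 5*(3 + 3)) = -(-6 + (-3 + 9) + 5*6) = -(-6 + 6 + 30) = -1*30 = -30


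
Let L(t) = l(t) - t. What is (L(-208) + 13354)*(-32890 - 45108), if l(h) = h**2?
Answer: -4432314348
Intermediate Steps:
L(t) = t**2 - t
(L(-208) + 13354)*(-32890 - 45108) = (-208*(-1 - 208) + 13354)*(-32890 - 45108) = (-208*(-209) + 13354)*(-77998) = (43472 + 13354)*(-77998) = 56826*(-77998) = -4432314348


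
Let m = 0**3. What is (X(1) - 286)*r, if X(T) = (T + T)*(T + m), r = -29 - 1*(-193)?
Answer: -46576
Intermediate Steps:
m = 0
r = 164 (r = -29 + 193 = 164)
X(T) = 2*T**2 (X(T) = (T + T)*(T + 0) = (2*T)*T = 2*T**2)
(X(1) - 286)*r = (2*1**2 - 286)*164 = (2*1 - 286)*164 = (2 - 286)*164 = -284*164 = -46576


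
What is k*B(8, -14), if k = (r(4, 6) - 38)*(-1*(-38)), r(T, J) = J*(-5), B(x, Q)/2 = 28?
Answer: -144704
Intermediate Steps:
B(x, Q) = 56 (B(x, Q) = 2*28 = 56)
r(T, J) = -5*J
k = -2584 (k = (-5*6 - 38)*(-1*(-38)) = (-30 - 38)*38 = -68*38 = -2584)
k*B(8, -14) = -2584*56 = -144704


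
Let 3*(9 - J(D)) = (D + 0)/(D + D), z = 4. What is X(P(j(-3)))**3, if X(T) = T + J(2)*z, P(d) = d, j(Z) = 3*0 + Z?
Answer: 912673/27 ≈ 33803.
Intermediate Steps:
j(Z) = Z (j(Z) = 0 + Z = Z)
J(D) = 53/6 (J(D) = 9 - (D + 0)/(3*(D + D)) = 9 - D/(3*(2*D)) = 9 - D*1/(2*D)/3 = 9 - 1/3*1/2 = 9 - 1/6 = 53/6)
X(T) = 106/3 + T (X(T) = T + (53/6)*4 = T + 106/3 = 106/3 + T)
X(P(j(-3)))**3 = (106/3 - 3)**3 = (97/3)**3 = 912673/27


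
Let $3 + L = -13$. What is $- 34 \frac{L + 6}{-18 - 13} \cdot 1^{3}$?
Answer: $- \frac{340}{31} \approx -10.968$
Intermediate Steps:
$L = -16$ ($L = -3 - 13 = -16$)
$- 34 \frac{L + 6}{-18 - 13} \cdot 1^{3} = - 34 \frac{-16 + 6}{-18 - 13} \cdot 1^{3} = - 34 \left(- \frac{10}{-31}\right) 1 = - 34 \left(\left(-10\right) \left(- \frac{1}{31}\right)\right) 1 = \left(-34\right) \frac{10}{31} \cdot 1 = \left(- \frac{340}{31}\right) 1 = - \frac{340}{31}$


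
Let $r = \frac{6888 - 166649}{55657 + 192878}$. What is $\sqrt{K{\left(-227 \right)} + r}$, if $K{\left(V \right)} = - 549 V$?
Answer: $\frac{2 \sqrt{4363876936110}}{11835} \approx 353.02$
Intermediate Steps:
$r = - \frac{22823}{35505}$ ($r = - \frac{159761}{248535} = \left(-159761\right) \frac{1}{248535} = - \frac{22823}{35505} \approx -0.64281$)
$\sqrt{K{\left(-227 \right)} + r} = \sqrt{\left(-549\right) \left(-227\right) - \frac{22823}{35505}} = \sqrt{124623 - \frac{22823}{35505}} = \sqrt{\frac{4424716792}{35505}} = \frac{2 \sqrt{4363876936110}}{11835}$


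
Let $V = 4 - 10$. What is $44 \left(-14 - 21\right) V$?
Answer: $9240$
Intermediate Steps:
$V = -6$ ($V = 4 - 10 = -6$)
$44 \left(-14 - 21\right) V = 44 \left(-14 - 21\right) \left(-6\right) = 44 \left(-35\right) \left(-6\right) = \left(-1540\right) \left(-6\right) = 9240$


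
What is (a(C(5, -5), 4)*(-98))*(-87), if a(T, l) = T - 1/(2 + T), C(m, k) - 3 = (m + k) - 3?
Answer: -4263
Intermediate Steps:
C(m, k) = k + m (C(m, k) = 3 + ((m + k) - 3) = 3 + ((k + m) - 3) = 3 + (-3 + k + m) = k + m)
(a(C(5, -5), 4)*(-98))*(-87) = (((-1 + (-5 + 5)**2 + 2*(-5 + 5))/(2 + (-5 + 5)))*(-98))*(-87) = (((-1 + 0**2 + 2*0)/(2 + 0))*(-98))*(-87) = (((-1 + 0 + 0)/2)*(-98))*(-87) = (((1/2)*(-1))*(-98))*(-87) = -1/2*(-98)*(-87) = 49*(-87) = -4263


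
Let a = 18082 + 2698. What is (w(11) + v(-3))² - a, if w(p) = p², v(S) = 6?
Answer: -4651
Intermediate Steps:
a = 20780
(w(11) + v(-3))² - a = (11² + 6)² - 1*20780 = (121 + 6)² - 20780 = 127² - 20780 = 16129 - 20780 = -4651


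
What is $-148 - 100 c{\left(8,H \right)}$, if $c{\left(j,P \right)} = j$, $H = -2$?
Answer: $-948$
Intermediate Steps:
$-148 - 100 c{\left(8,H \right)} = -148 - 800 = -948$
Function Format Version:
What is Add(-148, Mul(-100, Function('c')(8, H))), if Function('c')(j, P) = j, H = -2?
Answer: -948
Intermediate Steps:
Add(-148, Mul(-100, Function('c')(8, H))) = Add(-148, Mul(-100, 8)) = Add(-148, -800) = -948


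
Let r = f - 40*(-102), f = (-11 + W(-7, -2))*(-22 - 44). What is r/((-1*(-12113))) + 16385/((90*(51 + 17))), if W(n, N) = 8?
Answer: 44930573/14826312 ≈ 3.0305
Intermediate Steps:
f = 198 (f = (-11 + 8)*(-22 - 44) = -3*(-66) = 198)
r = 4278 (r = 198 - 40*(-102) = 198 + 4080 = 4278)
r/((-1*(-12113))) + 16385/((90*(51 + 17))) = 4278/((-1*(-12113))) + 16385/((90*(51 + 17))) = 4278/12113 + 16385/((90*68)) = 4278*(1/12113) + 16385/6120 = 4278/12113 + 16385*(1/6120) = 4278/12113 + 3277/1224 = 44930573/14826312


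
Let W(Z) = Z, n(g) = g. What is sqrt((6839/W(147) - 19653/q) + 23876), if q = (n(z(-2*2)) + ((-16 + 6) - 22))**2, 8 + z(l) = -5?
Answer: 2*sqrt(593187357)/315 ≈ 154.64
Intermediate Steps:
z(l) = -13 (z(l) = -8 - 5 = -13)
q = 2025 (q = (-13 + ((-16 + 6) - 22))**2 = (-13 + (-10 - 22))**2 = (-13 - 32)**2 = (-45)**2 = 2025)
sqrt((6839/W(147) - 19653/q) + 23876) = sqrt((6839/147 - 19653/2025) + 23876) = sqrt((6839*(1/147) - 19653*1/2025) + 23876) = sqrt((977/21 - 6551/675) + 23876) = sqrt(173968/4725 + 23876) = sqrt(112988068/4725) = 2*sqrt(593187357)/315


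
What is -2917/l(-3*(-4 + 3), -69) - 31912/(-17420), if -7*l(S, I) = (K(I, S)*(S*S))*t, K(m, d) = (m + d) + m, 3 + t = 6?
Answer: -11968987/3174795 ≈ -3.7700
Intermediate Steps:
t = 3 (t = -3 + 6 = 3)
K(m, d) = d + 2*m (K(m, d) = (d + m) + m = d + 2*m)
l(S, I) = -3*S**2*(S + 2*I)/7 (l(S, I) = -(S + 2*I)*(S*S)*3/7 = -(S + 2*I)*S**2*3/7 = -S**2*(S + 2*I)*3/7 = -3*S**2*(S + 2*I)/7)
-2917/l(-3*(-4 + 3), -69) - 31912/(-17420) = -2917*7/(27*(-4 + 3)**2*(-(-3)*(-4 + 3) - 2*(-69))) - 31912/(-17420) = -2917*7/(27*(-(-3)*(-1) + 138)) - 31912*(-1/17420) = -2917*7/(27*(-1*3 + 138)) + 7978/4355 = -2917*7/(27*(-3 + 138)) + 7978/4355 = -2917/((3/7)*9*135) + 7978/4355 = -2917/3645/7 + 7978/4355 = -2917*7/3645 + 7978/4355 = -20419/3645 + 7978/4355 = -11968987/3174795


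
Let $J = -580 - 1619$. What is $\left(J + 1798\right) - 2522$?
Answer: $-2923$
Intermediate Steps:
$J = -2199$
$\left(J + 1798\right) - 2522 = \left(-2199 + 1798\right) - 2522 = -401 - 2522 = -2923$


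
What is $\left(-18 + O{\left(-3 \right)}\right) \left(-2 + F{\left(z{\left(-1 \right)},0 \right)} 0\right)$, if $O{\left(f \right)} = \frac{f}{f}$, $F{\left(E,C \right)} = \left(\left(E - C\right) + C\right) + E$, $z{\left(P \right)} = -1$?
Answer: $34$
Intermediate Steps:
$F{\left(E,C \right)} = 2 E$ ($F{\left(E,C \right)} = E + E = 2 E$)
$O{\left(f \right)} = 1$
$\left(-18 + O{\left(-3 \right)}\right) \left(-2 + F{\left(z{\left(-1 \right)},0 \right)} 0\right) = \left(-18 + 1\right) \left(-2 + 2 \left(-1\right) 0\right) = - 17 \left(-2 - 0\right) = - 17 \left(-2 + 0\right) = \left(-17\right) \left(-2\right) = 34$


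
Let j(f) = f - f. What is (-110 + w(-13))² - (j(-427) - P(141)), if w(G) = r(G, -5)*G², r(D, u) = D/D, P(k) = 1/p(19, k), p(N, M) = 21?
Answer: 73102/21 ≈ 3481.0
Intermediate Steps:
P(k) = 1/21
j(f) = 0
r(D, u) = 1
w(G) = G² (w(G) = 1*G² = G²)
(-110 + w(-13))² - (j(-427) - P(141)) = (-110 + (-13)²)² - (0 - 1*1/21) = (-110 + 169)² - (0 - 1/21) = 59² - 1*(-1/21) = 3481 + 1/21 = 73102/21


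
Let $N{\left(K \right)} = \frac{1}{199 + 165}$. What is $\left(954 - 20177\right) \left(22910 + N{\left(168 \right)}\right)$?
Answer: $- \frac{160305229743}{364} \approx -4.404 \cdot 10^{8}$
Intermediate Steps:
$N{\left(K \right)} = \frac{1}{364}$
$\left(954 - 20177\right) \left(22910 + N{\left(168 \right)}\right) = \left(954 - 20177\right) \left(22910 + \frac{1}{364}\right) = \left(-19223\right) \frac{8339241}{364} = - \frac{160305229743}{364}$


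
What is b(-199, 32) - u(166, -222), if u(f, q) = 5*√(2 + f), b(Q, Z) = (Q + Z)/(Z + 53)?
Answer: -167/85 - 10*√42 ≈ -66.772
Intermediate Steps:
b(Q, Z) = (Q + Z)/(53 + Z)
b(-199, 32) - u(166, -222) = (-199 + 32)/(53 + 32) - 5*√(2 + 166) = -167/85 - 5*√168 = (1/85)*(-167) - 5*2*√42 = -167/85 - 10*√42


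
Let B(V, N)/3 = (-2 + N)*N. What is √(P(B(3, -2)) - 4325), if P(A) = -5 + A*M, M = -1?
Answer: I*√4354 ≈ 65.985*I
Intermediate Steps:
B(V, N) = 3*N*(-2 + N) (B(V, N) = 3*((-2 + N)*N) = 3*(N*(-2 + N)) = 3*N*(-2 + N))
P(A) = -5 - A (P(A) = -5 + A*(-1) = -5 - A)
√(P(B(3, -2)) - 4325) = √((-5 - 3*(-2)*(-2 - 2)) - 4325) = √((-5 - 3*(-2)*(-4)) - 4325) = √((-5 - 1*24) - 4325) = √((-5 - 24) - 4325) = √(-29 - 4325) = √(-4354) = I*√4354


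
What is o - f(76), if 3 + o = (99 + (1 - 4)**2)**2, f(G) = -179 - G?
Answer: 11916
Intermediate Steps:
o = 11661 (o = -3 + (99 + (1 - 4)**2)**2 = -3 + (99 + (-3)**2)**2 = -3 + (99 + 9)**2 = -3 + 108**2 = -3 + 11664 = 11661)
o - f(76) = 11661 - (-179 - 1*76) = 11661 - (-179 - 76) = 11661 - 1*(-255) = 11661 + 255 = 11916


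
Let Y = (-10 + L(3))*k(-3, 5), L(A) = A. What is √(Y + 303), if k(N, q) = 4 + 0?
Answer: 5*√11 ≈ 16.583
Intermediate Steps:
k(N, q) = 4
Y = -28 (Y = (-10 + 3)*4 = -7*4 = -28)
√(Y + 303) = √(-28 + 303) = √275 = 5*√11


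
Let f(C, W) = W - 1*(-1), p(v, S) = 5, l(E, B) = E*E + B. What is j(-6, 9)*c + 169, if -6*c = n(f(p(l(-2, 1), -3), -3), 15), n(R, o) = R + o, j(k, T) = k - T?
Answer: 403/2 ≈ 201.50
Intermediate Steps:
l(E, B) = B + E² (l(E, B) = E² + B = B + E²)
f(C, W) = 1 + W (f(C, W) = W + 1 = 1 + W)
c = -13/6 (c = -((1 - 3) + 15)/6 = -(-2 + 15)/6 = -⅙*13 = -13/6 ≈ -2.1667)
j(-6, 9)*c + 169 = (-6 - 1*9)*(-13/6) + 169 = (-6 - 9)*(-13/6) + 169 = -15*(-13/6) + 169 = 65/2 + 169 = 403/2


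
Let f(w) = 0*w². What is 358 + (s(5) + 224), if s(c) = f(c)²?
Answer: 582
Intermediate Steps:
f(w) = 0
s(c) = 0 (s(c) = 0² = 0)
358 + (s(5) + 224) = 358 + (0 + 224) = 358 + 224 = 582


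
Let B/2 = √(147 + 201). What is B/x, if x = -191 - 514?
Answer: -4*√87/705 ≈ -0.052921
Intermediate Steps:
x = -705
B = 4*√87 (B = 2*√(147 + 201) = 2*√348 = 2*(2*√87) = 4*√87 ≈ 37.310)
B/x = (4*√87)/(-705) = -4*√87/705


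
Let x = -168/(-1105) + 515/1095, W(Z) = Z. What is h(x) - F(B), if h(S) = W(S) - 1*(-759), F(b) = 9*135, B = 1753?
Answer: -110199113/241995 ≈ -455.38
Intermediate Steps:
x = 150607/241995 (x = -168*(-1/1105) + 515*(1/1095) = 168/1105 + 103/219 = 150607/241995 ≈ 0.62236)
F(b) = 1215
h(S) = 759 + S (h(S) = S - 1*(-759) = S + 759 = 759 + S)
h(x) - F(B) = (759 + 150607/241995) - 1*1215 = 183824812/241995 - 1215 = -110199113/241995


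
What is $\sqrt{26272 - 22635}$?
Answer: $\sqrt{3637} \approx 60.308$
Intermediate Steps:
$\sqrt{26272 - 22635} = \sqrt{3637}$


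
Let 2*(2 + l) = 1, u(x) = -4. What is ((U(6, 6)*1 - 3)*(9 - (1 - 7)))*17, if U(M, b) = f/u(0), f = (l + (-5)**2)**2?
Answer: -575535/16 ≈ -35971.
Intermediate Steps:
l = -3/2 (l = -2 + (1/2)*1 = -2 + 1/2 = -3/2 ≈ -1.5000)
f = 2209/4 (f = (-3/2 + (-5)**2)**2 = (-3/2 + 25)**2 = (47/2)**2 = 2209/4 ≈ 552.25)
U(M, b) = -2209/16 (U(M, b) = (2209/4)/(-4) = (2209/4)*(-1/4) = -2209/16)
((U(6, 6)*1 - 3)*(9 - (1 - 7)))*17 = ((-2209/16*1 - 3)*(9 - (1 - 7)))*17 = ((-2209/16 - 3)*(9 - 1*(-6)))*17 = -2257*(9 + 6)/16*17 = -2257/16*15*17 = -33855/16*17 = -575535/16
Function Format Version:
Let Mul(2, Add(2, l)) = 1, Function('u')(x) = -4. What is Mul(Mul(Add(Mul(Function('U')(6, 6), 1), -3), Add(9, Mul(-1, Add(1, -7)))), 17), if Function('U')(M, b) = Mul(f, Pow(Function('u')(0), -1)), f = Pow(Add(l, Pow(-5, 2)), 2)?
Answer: Rational(-575535, 16) ≈ -35971.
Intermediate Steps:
l = Rational(-3, 2) (l = Add(-2, Mul(Rational(1, 2), 1)) = Add(-2, Rational(1, 2)) = Rational(-3, 2) ≈ -1.5000)
f = Rational(2209, 4) (f = Pow(Add(Rational(-3, 2), Pow(-5, 2)), 2) = Pow(Add(Rational(-3, 2), 25), 2) = Pow(Rational(47, 2), 2) = Rational(2209, 4) ≈ 552.25)
Function('U')(M, b) = Rational(-2209, 16) (Function('U')(M, b) = Mul(Rational(2209, 4), Pow(-4, -1)) = Mul(Rational(2209, 4), Rational(-1, 4)) = Rational(-2209, 16))
Mul(Mul(Add(Mul(Function('U')(6, 6), 1), -3), Add(9, Mul(-1, Add(1, -7)))), 17) = Mul(Mul(Add(Mul(Rational(-2209, 16), 1), -3), Add(9, Mul(-1, Add(1, -7)))), 17) = Mul(Mul(Add(Rational(-2209, 16), -3), Add(9, Mul(-1, -6))), 17) = Mul(Mul(Rational(-2257, 16), Add(9, 6)), 17) = Mul(Mul(Rational(-2257, 16), 15), 17) = Mul(Rational(-33855, 16), 17) = Rational(-575535, 16)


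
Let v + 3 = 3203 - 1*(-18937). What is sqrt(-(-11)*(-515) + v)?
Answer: 2*sqrt(4118) ≈ 128.34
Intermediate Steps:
v = 22137 (v = -3 + (3203 - 1*(-18937)) = -3 + (3203 + 18937) = -3 + 22140 = 22137)
sqrt(-(-11)*(-515) + v) = sqrt(-(-11)*(-515) + 22137) = sqrt(-1*5665 + 22137) = sqrt(-5665 + 22137) = sqrt(16472) = 2*sqrt(4118)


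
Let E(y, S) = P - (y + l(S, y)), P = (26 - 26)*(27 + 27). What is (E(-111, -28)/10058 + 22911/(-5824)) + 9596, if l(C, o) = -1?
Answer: 40134478963/4184128 ≈ 9592.1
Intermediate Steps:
P = 0 (P = 0*54 = 0)
E(y, S) = 1 - y (E(y, S) = 0 - (y - 1) = 0 - (-1 + y) = 0 + (1 - y) = 1 - y)
(E(-111, -28)/10058 + 22911/(-5824)) + 9596 = ((1 - 1*(-111))/10058 + 22911/(-5824)) + 9596 = ((1 + 111)*(1/10058) + 22911*(-1/5824)) + 9596 = (112*(1/10058) - 3273/832) + 9596 = (56/5029 - 3273/832) + 9596 = -16413325/4184128 + 9596 = 40134478963/4184128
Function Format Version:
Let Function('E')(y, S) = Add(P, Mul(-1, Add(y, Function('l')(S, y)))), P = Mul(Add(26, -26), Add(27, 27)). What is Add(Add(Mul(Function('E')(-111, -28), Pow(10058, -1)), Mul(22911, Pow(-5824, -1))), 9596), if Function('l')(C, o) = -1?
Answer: Rational(40134478963, 4184128) ≈ 9592.1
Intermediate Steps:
P = 0 (P = Mul(0, 54) = 0)
Function('E')(y, S) = Add(1, Mul(-1, y)) (Function('E')(y, S) = Add(0, Mul(-1, Add(y, -1))) = Add(0, Mul(-1, Add(-1, y))) = Add(0, Add(1, Mul(-1, y))) = Add(1, Mul(-1, y)))
Add(Add(Mul(Function('E')(-111, -28), Pow(10058, -1)), Mul(22911, Pow(-5824, -1))), 9596) = Add(Add(Mul(Add(1, Mul(-1, -111)), Pow(10058, -1)), Mul(22911, Pow(-5824, -1))), 9596) = Add(Add(Mul(Add(1, 111), Rational(1, 10058)), Mul(22911, Rational(-1, 5824))), 9596) = Add(Add(Mul(112, Rational(1, 10058)), Rational(-3273, 832)), 9596) = Add(Add(Rational(56, 5029), Rational(-3273, 832)), 9596) = Add(Rational(-16413325, 4184128), 9596) = Rational(40134478963, 4184128)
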